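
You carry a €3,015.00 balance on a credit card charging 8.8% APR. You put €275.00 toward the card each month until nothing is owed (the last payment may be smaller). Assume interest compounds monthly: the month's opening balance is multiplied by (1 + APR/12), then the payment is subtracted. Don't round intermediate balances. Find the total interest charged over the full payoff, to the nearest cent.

Monthly rate r = 8.8%/12 = 0.733333% = 0.00733333.
Payoff takes n = ⌈−ln(1 − rB₀/P)/ln(1+r)⌉ = ⌈11.471⌉ = 12 payments; the last is €129.88.
Total paid = 11·€275.00 + €129.88 = €3,154.88.
Total interest = total paid − principal = €3,154.88 − €3,015.00 = €139.88.

€139.88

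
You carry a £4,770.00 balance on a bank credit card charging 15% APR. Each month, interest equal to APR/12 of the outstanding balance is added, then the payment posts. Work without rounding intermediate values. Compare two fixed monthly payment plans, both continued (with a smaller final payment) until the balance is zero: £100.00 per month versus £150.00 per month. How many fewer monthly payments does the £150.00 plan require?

Monthly rate r = 15%/12 = 1.25% = 0.0125.
At £100.00/mo: n = ⌈−ln(1 − rB₀/P)/ln(1+r)⌉ = 74 payments (last £0.94); total interest = total paid − £4,770.00 = £2,530.94.
At £150.00/mo: 41 payments (last £118.09); total interest £1,348.09.
Payments saved = 74 − 41 = 33.

33 fewer payments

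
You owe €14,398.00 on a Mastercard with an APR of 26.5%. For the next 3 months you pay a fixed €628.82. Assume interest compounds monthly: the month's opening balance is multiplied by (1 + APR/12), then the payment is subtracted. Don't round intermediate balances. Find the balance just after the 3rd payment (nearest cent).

€13,444.66

Monthly rate r = 26.5%/12 = 2.20833% = 0.0220833.
Each month: B ← B·(1+r) − €628.82.
Month 1: interest €317.96; balance after payment €14,087.14.
Month 2: interest €311.09; balance after payment €13,769.41.
Month 3: interest €304.07; balance after payment €13,444.66.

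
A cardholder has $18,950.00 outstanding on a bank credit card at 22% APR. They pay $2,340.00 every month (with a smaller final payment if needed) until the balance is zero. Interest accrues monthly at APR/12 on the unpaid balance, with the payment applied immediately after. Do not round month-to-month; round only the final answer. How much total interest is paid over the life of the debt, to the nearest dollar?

Monthly rate r = 22%/12 = 1.83333% = 0.0183333.
Payoff takes n = ⌈−ln(1 − rB₀/P)/ln(1+r)⌉ = ⌈8.847⌉ = 9 payments; the last is $1,983.81.
Total paid = 8·$2,340.00 + $1,983.81 = $20,703.81.
Total interest = total paid − principal = $20,703.81 − $18,950.00 = $1,753.81.

$1,754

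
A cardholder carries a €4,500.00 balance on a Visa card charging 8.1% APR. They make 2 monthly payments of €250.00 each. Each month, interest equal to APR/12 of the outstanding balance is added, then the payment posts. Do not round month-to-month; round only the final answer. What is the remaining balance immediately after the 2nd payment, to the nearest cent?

€4,059.27

Monthly rate r = 8.1%/12 = 0.675% = 0.00675.
Each month: B ← B·(1+r) − €250.00.
Month 1: interest €30.38; balance after payment €4,280.38.
Month 2: interest €28.89; balance after payment €4,059.27.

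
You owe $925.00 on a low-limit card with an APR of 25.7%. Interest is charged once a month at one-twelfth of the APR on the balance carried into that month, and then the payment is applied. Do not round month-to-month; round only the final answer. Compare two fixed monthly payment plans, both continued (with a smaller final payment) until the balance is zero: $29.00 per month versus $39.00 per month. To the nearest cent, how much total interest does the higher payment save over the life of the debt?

$267.48

Monthly rate r = 25.7%/12 = 2.14167% = 0.0214167.
At $29.00/mo: n = ⌈−ln(1 − rB₀/P)/ln(1+r)⌉ = 55 payments (last $6.81); total interest = total paid − $925.00 = $647.81.
At $39.00/mo: 34 payments (last $18.33); total interest $380.33.
Interest saved = $647.81 − $380.33 = $267.48.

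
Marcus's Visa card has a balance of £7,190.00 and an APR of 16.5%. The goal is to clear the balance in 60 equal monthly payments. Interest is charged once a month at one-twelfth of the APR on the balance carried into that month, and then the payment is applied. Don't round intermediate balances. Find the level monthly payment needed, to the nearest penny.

Monthly rate r = 16.5%/12 = 1.375% = 0.01375.
Level-payment amortization: P = B₀·r / (1 − (1+r)^(−n)) = 7190.00·0.01375 / (1 − 1.01375^(−60)).
Denominator 1 − (1+r)^(−60) = 0.559295011.
P = 98.8625 / 0.559295011 ≈ 176.76.

£176.76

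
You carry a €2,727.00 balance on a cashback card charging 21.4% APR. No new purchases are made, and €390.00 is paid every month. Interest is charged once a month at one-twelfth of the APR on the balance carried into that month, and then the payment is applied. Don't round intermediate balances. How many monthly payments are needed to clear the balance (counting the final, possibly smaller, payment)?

8 months

Monthly rate r = 21.4%/12 = 1.78333% = 0.0178333.
Recurrence: B ← B·(1+r) − €390.00.
Month 1: interest €48.63; balance after payment €2,385.63.
Month 2: interest €42.54; balance after payment €2,038.18.
Closed form: n = −ln(1 − rB₀/P)/ln(1+r) = −ln(0.8753)/ln(1.01783) ≈ 7.535, so the balance reaches zero during payment 8.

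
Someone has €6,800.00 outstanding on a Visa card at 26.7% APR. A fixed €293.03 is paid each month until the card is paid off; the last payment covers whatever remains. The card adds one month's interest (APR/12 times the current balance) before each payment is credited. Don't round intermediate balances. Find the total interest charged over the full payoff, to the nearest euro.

Monthly rate r = 26.7%/12 = 2.225% = 0.02225.
Payoff takes n = ⌈−ln(1 − rB₀/P)/ln(1+r)⌉ = ⌈33.007⌉ = 34 payments; the last is €2.03.
Total paid = 33·€293.03 + €2.03 = €9,672.02.
Total interest = total paid − principal = €9,672.02 − €6,800.00 = €2,872.02.

€2,872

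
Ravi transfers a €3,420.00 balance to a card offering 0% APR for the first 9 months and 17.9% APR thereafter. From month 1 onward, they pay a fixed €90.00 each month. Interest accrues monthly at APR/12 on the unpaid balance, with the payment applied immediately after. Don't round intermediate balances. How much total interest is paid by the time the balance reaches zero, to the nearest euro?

Promo months 1–9 at r₀ = 0%/12 = 0; months 10+ at r₁ = 17.9%/12 = 0.0149167.
After month 9 (no interest yet): B = €3,420.00 − 9·€90.00 = €2,610.00.
Then at r₁ with €90.00/mo: n₂ = −ln(1 − r₁·B/P)/ln(1+r₁) ≈ 38.27 → 39 more payments.
Total paid = 47·€90.00 + €24.53 = €4,254.53; interest = €4,254.53 − €3,420.00 = €834.53.

€835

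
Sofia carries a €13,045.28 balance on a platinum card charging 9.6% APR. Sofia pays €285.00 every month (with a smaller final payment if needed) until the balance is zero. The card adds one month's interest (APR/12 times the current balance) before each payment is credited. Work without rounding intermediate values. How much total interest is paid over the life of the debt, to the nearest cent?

Monthly rate r = 9.6%/12 = 0.8% = 0.008.
Payoff takes n = ⌈−ln(1 − rB₀/P)/ln(1+r)⌉ = ⌈57.227⌉ = 58 payments; the last is €64.93.
Total paid = 57·€285.00 + €64.93 = €16,309.93.
Total interest = total paid − principal = €16,309.93 − €13,045.28 = €3,264.65.

€3,264.65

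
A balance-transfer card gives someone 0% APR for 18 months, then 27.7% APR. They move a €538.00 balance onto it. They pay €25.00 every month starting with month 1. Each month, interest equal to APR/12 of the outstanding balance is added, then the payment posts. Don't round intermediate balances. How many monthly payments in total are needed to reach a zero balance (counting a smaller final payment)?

Promo months 1–18 at r₀ = 0%/12 = 0; months 19+ at r₁ = 27.7%/12 = 0.0230833.
After month 18 (no interest yet): B = €538.00 − 18·€25.00 = €88.00.
Then at r₁ with €25.00/mo: n₂ = −ln(1 − r₁·B/P)/ln(1+r₁) ≈ 3.71 → 4 more payments.

22 payments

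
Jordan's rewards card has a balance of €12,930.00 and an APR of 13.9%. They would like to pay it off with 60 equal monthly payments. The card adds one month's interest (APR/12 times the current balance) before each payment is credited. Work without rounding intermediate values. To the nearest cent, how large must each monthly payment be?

€300.19

Monthly rate r = 13.9%/12 = 1.15833% = 0.0115833.
Level-payment amortization: P = B₀·r / (1 − (1+r)^(−n)) = 12930.00·0.0115833 / (1 − 1.01158^(−60)).
Denominator 1 − (1+r)^(−60) = 0.498928066.
P = 149.773 / 0.498928066 ≈ 300.19.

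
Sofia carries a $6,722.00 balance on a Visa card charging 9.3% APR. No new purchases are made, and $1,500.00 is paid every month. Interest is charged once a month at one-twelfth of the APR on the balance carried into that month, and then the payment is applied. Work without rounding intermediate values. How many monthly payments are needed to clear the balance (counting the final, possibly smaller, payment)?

5 payments

Monthly rate r = 9.3%/12 = 0.775% = 0.00775.
Recurrence: B ← B·(1+r) − $1,500.00.
Month 1: interest $52.10; balance after payment $5,274.10.
Month 2: interest $40.87; balance after payment $3,814.97.
Month 3: interest $29.57; balance after payment $2,344.54.
Month 4: interest $18.17; balance after payment $862.71.
Month 5: interest $6.69; balance after payment $0.00.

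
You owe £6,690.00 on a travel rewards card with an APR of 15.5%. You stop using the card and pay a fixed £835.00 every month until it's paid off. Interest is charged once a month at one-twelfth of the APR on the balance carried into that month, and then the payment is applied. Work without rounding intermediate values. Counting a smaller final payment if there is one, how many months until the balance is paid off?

Monthly rate r = 15.5%/12 = 1.29167% = 0.0129167.
Recurrence: B ← B·(1+r) − £835.00.
Month 1: interest £86.41; balance after payment £5,941.41.
Month 2: interest £76.74; balance after payment £5,183.16.
Closed form: n = −ln(1 − rB₀/P)/ln(1+r) = −ln(0.89651)/ln(1.01292) ≈ 8.512, so the balance reaches zero during payment 9.

9 months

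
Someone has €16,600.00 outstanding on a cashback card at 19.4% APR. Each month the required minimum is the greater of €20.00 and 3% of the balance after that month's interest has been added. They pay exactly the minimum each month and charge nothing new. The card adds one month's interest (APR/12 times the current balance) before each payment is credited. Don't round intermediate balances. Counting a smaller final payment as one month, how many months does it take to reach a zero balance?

Monthly rate r = 19.4%/12 = 1.61667% = 0.0161667.
While 3% of the post-interest balance exceeds €20.00, each month B ← (B·(1+r))·(1 − 0.03), i.e. B shrinks by the factor (1+r)·0.97 = 0.98568.
This holds for months 1–225. Entering month 226 the balance is €646.94; 3% of the post-interest balance is now below €20.00, so the flat €20.00 minimum applies from here.
From month 226 a fixed €20.00 at rate r clears €646.94 in 47 more payments. Total: 225 + 47 = 272 months.

272 months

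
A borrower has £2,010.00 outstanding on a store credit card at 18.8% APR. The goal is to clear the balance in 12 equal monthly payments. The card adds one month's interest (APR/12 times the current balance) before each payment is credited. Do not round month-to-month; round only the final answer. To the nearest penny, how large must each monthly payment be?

£185.04

Monthly rate r = 18.8%/12 = 1.56667% = 0.0156667.
Level-payment amortization: P = B₀·r / (1 − (1+r)^(−n)) = 2010.00·0.0156667 / (1 − 1.01567^(−12)).
Denominator 1 − (1+r)^(−12) = 0.170176736.
P = 31.49 / 0.170176736 ≈ 185.04.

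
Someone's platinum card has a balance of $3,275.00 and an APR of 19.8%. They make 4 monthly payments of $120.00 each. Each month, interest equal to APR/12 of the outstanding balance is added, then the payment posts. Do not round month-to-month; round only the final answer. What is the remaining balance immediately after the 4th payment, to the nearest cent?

Monthly rate r = 19.8%/12 = 1.65% = 0.0165.
Each month: B ← B·(1+r) − $120.00.
Month 1: interest $54.04; balance after payment $3,209.04.
Month 2: interest $52.95; balance after payment $3,141.99.
Month 3: interest $51.84; balance after payment $3,073.83.
Month 4: interest $50.72; balance after payment $3,004.55.

$3,004.55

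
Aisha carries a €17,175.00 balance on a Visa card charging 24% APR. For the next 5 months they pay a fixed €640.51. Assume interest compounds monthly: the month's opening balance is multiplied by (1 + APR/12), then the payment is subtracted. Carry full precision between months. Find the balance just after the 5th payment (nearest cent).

Monthly rate r = 24%/12 = 2% = 0.02.
Each month: B ← B·(1+r) − €640.51.
Month 1: interest €343.50; balance after payment €16,877.99.
Month 2: interest €337.56; balance after payment €16,575.04.
Month 3: interest €331.50; balance after payment €16,266.03.
Month 4: interest €325.32; balance after payment €15,950.84.
Month 5: interest €319.02; balance after payment €15,629.35.

€15,629.35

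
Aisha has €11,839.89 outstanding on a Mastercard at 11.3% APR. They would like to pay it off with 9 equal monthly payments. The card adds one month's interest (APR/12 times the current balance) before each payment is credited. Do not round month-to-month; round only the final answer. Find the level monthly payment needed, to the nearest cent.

€1,378.26

Monthly rate r = 11.3%/12 = 0.941667% = 0.00941667.
Level-payment amortization: P = B₀·r / (1 − (1+r)^(−n)) = 11839.89·0.00941667 / (1 − 1.00942^(−9)).
Denominator 1 − (1+r)^(−9) = 0.0808936652.
P = 111.492 / 0.0808936652 ≈ 1378.26.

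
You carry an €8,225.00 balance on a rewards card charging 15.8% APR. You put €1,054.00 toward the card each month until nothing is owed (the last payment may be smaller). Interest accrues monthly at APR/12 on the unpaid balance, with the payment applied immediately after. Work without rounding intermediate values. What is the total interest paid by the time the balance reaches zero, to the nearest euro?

€512

Monthly rate r = 15.8%/12 = 1.31667% = 0.0131667.
Payoff takes n = ⌈−ln(1 − rB₀/P)/ln(1+r)⌉ = ⌈8.288⌉ = 9 payments; the last is €305.35.
Total paid = 8·€1,054.00 + €305.35 = €8,737.35.
Total interest = total paid − principal = €8,737.35 − €8,225.00 = €512.35.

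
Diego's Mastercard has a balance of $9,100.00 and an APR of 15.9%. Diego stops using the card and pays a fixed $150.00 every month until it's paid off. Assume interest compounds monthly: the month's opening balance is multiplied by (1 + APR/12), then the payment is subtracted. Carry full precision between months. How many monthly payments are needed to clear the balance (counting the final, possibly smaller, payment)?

Monthly rate r = 15.9%/12 = 1.325% = 0.01325.
Recurrence: B ← B·(1+r) − $150.00.
Month 1: interest $120.58; balance after payment $9,070.58.
Month 2: interest $120.19; balance after payment $9,040.76.
Closed form: n = −ln(1 − rB₀/P)/ln(1+r) = −ln(0.19617)/ln(1.01325) ≈ 123.740, so the balance reaches zero during payment 124.

124 payments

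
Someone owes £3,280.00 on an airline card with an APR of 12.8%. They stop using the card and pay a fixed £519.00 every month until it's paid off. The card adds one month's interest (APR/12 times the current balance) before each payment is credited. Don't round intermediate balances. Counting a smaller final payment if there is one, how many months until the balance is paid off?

Monthly rate r = 12.8%/12 = 1.06667% = 0.0106667.
Recurrence: B ← B·(1+r) − £519.00.
Month 1: interest £34.99; balance after payment £2,795.99.
Month 2: interest £29.82; balance after payment £2,306.81.
Closed form: n = −ln(1 − rB₀/P)/ln(1+r) = −ln(0.93259)/ln(1.01067) ≈ 6.578, so the balance reaches zero during payment 7.

7 payments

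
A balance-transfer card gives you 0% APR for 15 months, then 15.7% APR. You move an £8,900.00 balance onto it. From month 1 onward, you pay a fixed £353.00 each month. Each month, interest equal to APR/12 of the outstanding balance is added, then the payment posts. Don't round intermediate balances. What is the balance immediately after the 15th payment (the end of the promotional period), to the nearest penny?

£3,605.00

Promo months 1–15 at r₀ = 0%/12 = 0; months 16+ at r₁ = 15.7%/12 = 0.0130833.
After month 15 (no interest yet): B = £8,900.00 − 15·£353.00 = £3,605.00.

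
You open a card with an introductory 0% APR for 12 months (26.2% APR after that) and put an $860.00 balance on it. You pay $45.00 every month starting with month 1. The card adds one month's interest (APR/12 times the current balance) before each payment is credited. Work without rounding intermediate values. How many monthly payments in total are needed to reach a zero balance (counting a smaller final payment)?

Promo months 1–12 at r₀ = 0%/12 = 0; months 13+ at r₁ = 26.2%/12 = 0.0218333.
After month 12 (no interest yet): B = $860.00 − 12·$45.00 = $320.00.
Then at r₁ with $45.00/mo: n₂ = −ln(1 − r₁·B/P)/ln(1+r₁) ≈ 7.81 → 8 more payments.

20 payments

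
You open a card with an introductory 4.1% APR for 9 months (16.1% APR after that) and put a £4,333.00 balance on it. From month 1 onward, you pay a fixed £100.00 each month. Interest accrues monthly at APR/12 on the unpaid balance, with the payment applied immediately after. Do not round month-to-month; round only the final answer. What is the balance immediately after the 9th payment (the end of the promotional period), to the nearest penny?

£3,555.68

Promo months 1–9 at r₀ = 4.1%/12 = 0.00341667; months 10+ at r₁ = 16.1%/12 = 0.0134167.
After month 9: iterate B ← B·(1+r₀) − £100.00 for 9 months → £3,555.68.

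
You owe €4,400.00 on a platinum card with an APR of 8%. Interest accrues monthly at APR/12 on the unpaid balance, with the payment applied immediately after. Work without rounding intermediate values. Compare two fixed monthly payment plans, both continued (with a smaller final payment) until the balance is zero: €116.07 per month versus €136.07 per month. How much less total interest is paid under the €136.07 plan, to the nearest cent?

€116.53

Monthly rate r = 8%/12 = 0.666667% = 0.00666667.
At €116.07/mo: n = ⌈−ln(1 − rB₀/P)/ln(1+r)⌉ = 44 payments (last €97.90); total interest = total paid − €4,400.00 = €688.91.
At €136.07/mo: 37 payments (last €73.86); total interest €572.38.
Interest saved = €688.91 − €572.38 = €116.53.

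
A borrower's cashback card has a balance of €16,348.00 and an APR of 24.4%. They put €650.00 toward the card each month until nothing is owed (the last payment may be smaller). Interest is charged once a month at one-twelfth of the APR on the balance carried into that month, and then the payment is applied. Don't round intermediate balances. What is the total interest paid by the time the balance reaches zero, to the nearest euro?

€6,781

Monthly rate r = 24.4%/12 = 2.03333% = 0.0203333.
Payoff takes n = ⌈−ln(1 − rB₀/P)/ln(1+r)⌉ = ⌈35.580⌉ = 36 payments; the last is €378.79.
Total paid = 35·€650.00 + €378.79 = €23,128.79.
Total interest = total paid − principal = €23,128.79 − €16,348.00 = €6,780.79.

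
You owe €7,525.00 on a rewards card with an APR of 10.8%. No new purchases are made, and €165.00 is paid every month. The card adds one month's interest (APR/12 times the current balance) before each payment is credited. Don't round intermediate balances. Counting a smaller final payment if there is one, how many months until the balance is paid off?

59 payments

Monthly rate r = 10.8%/12 = 0.9% = 0.009.
Recurrence: B ← B·(1+r) − €165.00.
Month 1: interest €67.73; balance after payment €7,427.73.
Month 2: interest €66.85; balance after payment €7,329.57.
Closed form: n = −ln(1 − rB₀/P)/ln(1+r) = −ln(0.58955)/ln(1.009) ≈ 58.975, so the balance reaches zero during payment 59.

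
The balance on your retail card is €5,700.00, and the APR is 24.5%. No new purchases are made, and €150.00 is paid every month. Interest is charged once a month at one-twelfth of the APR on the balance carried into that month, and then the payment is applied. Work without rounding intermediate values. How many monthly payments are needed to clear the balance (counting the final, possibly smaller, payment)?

Monthly rate r = 24.5%/12 = 2.04167% = 0.0204167.
Recurrence: B ← B·(1+r) − €150.00.
Month 1: interest €116.38; balance after payment €5,666.38.
Month 2: interest €115.69; balance after payment €5,632.06.
Closed form: n = −ln(1 − rB₀/P)/ln(1+r) = −ln(0.22417)/ln(1.02042) ≈ 73.988, so the balance reaches zero during payment 74.

74 payments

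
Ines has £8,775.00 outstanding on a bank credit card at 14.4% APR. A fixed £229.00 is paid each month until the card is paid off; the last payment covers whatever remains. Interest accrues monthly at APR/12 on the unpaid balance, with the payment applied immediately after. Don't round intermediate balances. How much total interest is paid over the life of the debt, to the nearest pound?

£3,048

Monthly rate r = 14.4%/12 = 1.2% = 0.012.
Payoff takes n = ⌈−ln(1 − rB₀/P)/ln(1+r)⌉ = ⌈51.629⌉ = 52 payments; the last is £144.41.
Total paid = 51·£229.00 + £144.41 = £11,823.41.
Total interest = total paid − principal = £11,823.41 − £8,775.00 = £3,048.41.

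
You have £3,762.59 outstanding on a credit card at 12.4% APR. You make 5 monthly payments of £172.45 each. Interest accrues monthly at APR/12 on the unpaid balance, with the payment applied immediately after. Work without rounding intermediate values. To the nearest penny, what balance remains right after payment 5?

Monthly rate r = 12.4%/12 = 1.03333% = 0.0103333.
Each month: B ← B·(1+r) − £172.45.
Month 1: interest £38.88; balance after payment £3,629.02.
Month 2: interest £37.50; balance after payment £3,494.07.
Month 3: interest £36.11; balance after payment £3,357.73.
Month 4: interest £34.70; balance after payment £3,219.97.
Month 5: interest £33.27; balance after payment £3,080.79.

£3,080.79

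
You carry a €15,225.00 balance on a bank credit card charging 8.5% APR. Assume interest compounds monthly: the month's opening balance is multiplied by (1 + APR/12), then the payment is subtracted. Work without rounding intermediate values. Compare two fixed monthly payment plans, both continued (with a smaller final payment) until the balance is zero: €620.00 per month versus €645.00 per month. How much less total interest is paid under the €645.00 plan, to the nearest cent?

Monthly rate r = 8.5%/12 = 0.708333% = 0.00708333.
At €620.00/mo: n = ⌈−ln(1 − rB₀/P)/ln(1+r)⌉ = 28 payments (last €45.29); total interest = total paid − €15,225.00 = €1,560.29.
At €645.00/mo: 26 payments (last €594.34); total interest €1,494.34.
Interest saved = €1,560.29 − €1,494.34 = €65.95.

€65.95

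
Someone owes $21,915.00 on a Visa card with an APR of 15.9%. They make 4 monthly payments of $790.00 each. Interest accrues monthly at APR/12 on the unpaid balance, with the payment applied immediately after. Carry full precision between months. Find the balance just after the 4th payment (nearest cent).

Monthly rate r = 15.9%/12 = 1.325% = 0.01325.
Each month: B ← B·(1+r) − $790.00.
Month 1: interest $290.37; balance after payment $21,415.37.
Month 2: interest $283.75; balance after payment $20,909.13.
Month 3: interest $277.05; balance after payment $20,396.17.
Month 4: interest $270.25; balance after payment $19,876.42.

$19,876.42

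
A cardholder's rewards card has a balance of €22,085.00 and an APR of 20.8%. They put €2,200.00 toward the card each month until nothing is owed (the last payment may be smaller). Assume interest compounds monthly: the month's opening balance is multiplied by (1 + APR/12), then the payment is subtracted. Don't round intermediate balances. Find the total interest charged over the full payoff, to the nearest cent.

Monthly rate r = 20.8%/12 = 1.73333% = 0.0173333.
Payoff takes n = ⌈−ln(1 − rB₀/P)/ln(1+r)⌉ = ⌈11.124⌉ = 12 payments; the last is €274.88.
Total paid = 11·€2,200.00 + €274.88 = €24,474.88.
Total interest = total paid − principal = €24,474.88 − €22,085.00 = €2,389.88.

€2,389.88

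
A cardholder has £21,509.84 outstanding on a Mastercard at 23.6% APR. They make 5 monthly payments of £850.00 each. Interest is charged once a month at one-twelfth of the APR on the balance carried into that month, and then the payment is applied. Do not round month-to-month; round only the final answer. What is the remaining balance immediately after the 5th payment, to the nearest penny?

Monthly rate r = 23.6%/12 = 1.96667% = 0.0196667.
Each month: B ← B·(1+r) − £850.00.
Month 1: interest £423.03; balance after payment £21,082.87.
Month 2: interest £414.63; balance after payment £20,647.50.
Month 3: interest £406.07; balance after payment £20,203.56.
Month 4: interest £397.34; balance after payment £19,750.90.
Month 5: interest £388.43; balance after payment £19,289.34.

£19,289.34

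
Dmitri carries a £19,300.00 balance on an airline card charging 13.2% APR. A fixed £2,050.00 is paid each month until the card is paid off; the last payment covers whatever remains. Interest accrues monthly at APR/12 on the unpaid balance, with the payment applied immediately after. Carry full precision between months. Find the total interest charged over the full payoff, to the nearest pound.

Monthly rate r = 13.2%/12 = 1.1% = 0.011.
Payoff takes n = ⌈−ln(1 − rB₀/P)/ln(1+r)⌉ = ⌈9.993⌉ = 10 payments; the last is £2,036.13.
Total paid = 9·£2,050.00 + £2,036.13 = £20,486.13.
Total interest = total paid − principal = £20,486.13 − £19,300.00 = £1,186.13.

£1,186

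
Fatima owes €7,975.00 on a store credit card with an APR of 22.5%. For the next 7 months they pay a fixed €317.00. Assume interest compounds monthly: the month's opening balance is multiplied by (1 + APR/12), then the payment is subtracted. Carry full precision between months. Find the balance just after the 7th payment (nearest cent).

Monthly rate r = 22.5%/12 = 1.875% = 0.01875.
Each month: B ← B·(1+r) − €317.00.
Month 1: interest €149.53; balance after payment €7,807.53.
Month 2: interest €146.39; balance after payment €7,636.92.
Month 3: interest €143.19; balance after payment €7,463.11.
Month 4: interest €139.93; balance after payment €7,286.05.
Month 5: interest €136.61; balance after payment €7,105.66.
Month 6: interest €133.23; balance after payment €6,921.89.
Month 7: interest €129.79; balance after payment €6,734.68.

€6,734.68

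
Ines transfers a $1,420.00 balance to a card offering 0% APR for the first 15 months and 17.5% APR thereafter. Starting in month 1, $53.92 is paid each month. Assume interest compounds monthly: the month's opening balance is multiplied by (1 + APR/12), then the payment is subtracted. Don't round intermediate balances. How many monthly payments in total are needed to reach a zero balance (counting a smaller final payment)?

Promo months 1–15 at r₀ = 0%/12 = 0; months 16+ at r₁ = 17.5%/12 = 0.0145833.
After month 15 (no interest yet): B = $1,420.00 − 15·$53.92 = $611.20.
Then at r₁ with $53.92/mo: n₂ = −ln(1 − r₁·B/P)/ln(1+r₁) ≈ 12.48 → 13 more payments.

28 months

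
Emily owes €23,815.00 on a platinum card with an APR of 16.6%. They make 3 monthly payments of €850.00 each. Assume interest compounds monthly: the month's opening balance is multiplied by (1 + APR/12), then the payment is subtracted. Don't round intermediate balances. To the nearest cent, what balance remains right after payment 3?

Monthly rate r = 16.6%/12 = 1.38333% = 0.0138333.
Each month: B ← B·(1+r) − €850.00.
Month 1: interest €329.44; balance after payment €23,294.44.
Month 2: interest €322.24; balance after payment €22,766.68.
Month 3: interest €314.94; balance after payment €22,231.62.

€22,231.62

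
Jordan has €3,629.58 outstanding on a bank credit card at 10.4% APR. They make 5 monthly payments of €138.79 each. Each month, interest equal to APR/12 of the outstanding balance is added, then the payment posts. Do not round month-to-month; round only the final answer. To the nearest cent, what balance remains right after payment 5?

Monthly rate r = 10.4%/12 = 0.866667% = 0.00866667.
Each month: B ← B·(1+r) − €138.79.
Month 1: interest €31.46; balance after payment €3,522.25.
Month 2: interest €30.53; balance after payment €3,413.98.
Month 3: interest €29.59; balance after payment €3,304.78.
Month 4: interest €28.64; balance after payment €3,194.63.
Month 5: interest €27.69; balance after payment €3,083.53.

€3,083.53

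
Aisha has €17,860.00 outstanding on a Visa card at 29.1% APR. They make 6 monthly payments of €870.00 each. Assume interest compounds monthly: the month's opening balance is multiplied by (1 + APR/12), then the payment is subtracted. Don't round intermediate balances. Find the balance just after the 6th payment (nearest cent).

€15,074.48

Monthly rate r = 29.1%/12 = 2.425% = 0.02425.
Each month: B ← B·(1+r) − €870.00.
Month 1: interest €433.11; balance after payment €17,423.10.
Month 2: interest €422.51; balance after payment €16,975.62.
Month 3: interest €411.66; balance after payment €16,517.27.
Month 4: interest €400.54; balance after payment €16,047.82.
Month 5: interest €389.16; balance after payment €15,566.98.
Month 6: interest €377.50; balance after payment €15,074.48.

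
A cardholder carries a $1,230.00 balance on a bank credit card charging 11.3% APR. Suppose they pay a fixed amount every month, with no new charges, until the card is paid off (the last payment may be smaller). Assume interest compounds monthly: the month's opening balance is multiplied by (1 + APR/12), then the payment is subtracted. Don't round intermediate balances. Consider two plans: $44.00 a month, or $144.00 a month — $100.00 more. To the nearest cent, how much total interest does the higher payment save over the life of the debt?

$145.84

Monthly rate r = 11.3%/12 = 0.941667% = 0.00941667.
At $44.00/mo: n = ⌈−ln(1 − rB₀/P)/ln(1+r)⌉ = 33 payments (last $26.19); total interest = total paid − $1,230.00 = $204.19.
At $144.00/mo: 9 payments (last $136.35); total interest $58.35.
Interest saved = $204.19 − $58.35 = $145.84.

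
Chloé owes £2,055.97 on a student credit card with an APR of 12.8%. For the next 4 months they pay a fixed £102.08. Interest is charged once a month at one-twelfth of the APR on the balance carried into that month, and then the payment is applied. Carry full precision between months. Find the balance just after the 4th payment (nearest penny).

£1,730.21

Monthly rate r = 12.8%/12 = 1.06667% = 0.0106667.
Each month: B ← B·(1+r) − £102.08.
Month 1: interest £21.93; balance after payment £1,975.82.
Month 2: interest £21.08; balance after payment £1,894.82.
Month 3: interest £20.21; balance after payment £1,812.95.
Month 4: interest £19.34; balance after payment £1,730.21.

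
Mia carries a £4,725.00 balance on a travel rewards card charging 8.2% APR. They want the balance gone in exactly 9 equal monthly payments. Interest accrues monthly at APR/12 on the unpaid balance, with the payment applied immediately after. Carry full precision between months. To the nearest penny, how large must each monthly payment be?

£543.10

Monthly rate r = 8.2%/12 = 0.683333% = 0.00683333.
Level-payment amortization: P = B₀·r / (1 − (1+r)^(−n)) = 4725.00·0.00683333 / (1 − 1.00683^(−9)).
Denominator 1 − (1+r)^(−9) = 0.0594503376.
P = 32.2875 / 0.0594503376 ≈ 543.10.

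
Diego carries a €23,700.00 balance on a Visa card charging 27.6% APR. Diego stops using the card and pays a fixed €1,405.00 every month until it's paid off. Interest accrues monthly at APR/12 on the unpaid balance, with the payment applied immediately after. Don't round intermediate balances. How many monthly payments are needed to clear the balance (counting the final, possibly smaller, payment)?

22 payments

Monthly rate r = 27.6%/12 = 2.3% = 0.023.
Recurrence: B ← B·(1+r) − €1,405.00.
Month 1: interest €545.10; balance after payment €22,840.10.
Month 2: interest €525.32; balance after payment €21,960.42.
Closed form: n = −ln(1 − rB₀/P)/ln(1+r) = −ln(0.61203)/ln(1.023) ≈ 21.591, so the balance reaches zero during payment 22.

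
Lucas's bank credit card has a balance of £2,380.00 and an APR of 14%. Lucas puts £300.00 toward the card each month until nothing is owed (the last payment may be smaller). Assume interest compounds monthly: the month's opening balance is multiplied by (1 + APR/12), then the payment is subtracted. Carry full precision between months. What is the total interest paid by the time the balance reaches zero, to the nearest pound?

Monthly rate r = 14%/12 = 1.16667% = 0.0116667.
Payoff takes n = ⌈−ln(1 − rB₀/P)/ln(1+r)⌉ = ⌈8.373⌉ = 9 payments; the last is £112.39.
Total paid = 8·£300.00 + £112.39 = £2,512.39.
Total interest = total paid − principal = £2,512.39 − £2,380.00 = £132.39.

£132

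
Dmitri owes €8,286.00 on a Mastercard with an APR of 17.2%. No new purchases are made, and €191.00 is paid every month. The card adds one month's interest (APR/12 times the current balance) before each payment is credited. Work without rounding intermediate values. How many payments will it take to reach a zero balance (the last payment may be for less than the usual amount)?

Monthly rate r = 17.2%/12 = 1.43333% = 0.0143333.
Recurrence: B ← B·(1+r) − €191.00.
Month 1: interest €118.77; balance after payment €8,213.77.
Month 2: interest €117.73; balance after payment €8,140.50.
Closed form: n = −ln(1 − rB₀/P)/ln(1+r) = −ln(0.37819)/ln(1.01433) ≈ 68.324, so the balance reaches zero during payment 69.

69 months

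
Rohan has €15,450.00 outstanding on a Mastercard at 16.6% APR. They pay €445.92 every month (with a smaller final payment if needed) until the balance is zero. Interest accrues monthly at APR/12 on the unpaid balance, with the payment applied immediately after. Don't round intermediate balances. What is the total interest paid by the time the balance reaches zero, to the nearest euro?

€5,731

Monthly rate r = 16.6%/12 = 1.38333% = 0.0138333.
Payoff takes n = ⌈−ln(1 − rB₀/P)/ln(1+r)⌉ = ⌈47.499⌉ = 48 payments; the last is €223.14.
Total paid = 47·€445.92 + €223.14 = €21,181.38.
Total interest = total paid − principal = €21,181.38 − €15,450.00 = €5,731.38.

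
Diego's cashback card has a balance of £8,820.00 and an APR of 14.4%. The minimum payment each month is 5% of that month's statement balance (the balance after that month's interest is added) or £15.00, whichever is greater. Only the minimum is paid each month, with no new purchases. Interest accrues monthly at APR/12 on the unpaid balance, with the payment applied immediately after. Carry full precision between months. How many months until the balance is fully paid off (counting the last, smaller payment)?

Monthly rate r = 14.4%/12 = 1.2% = 0.012.
While 5% of the post-interest balance exceeds £15.00, each month B ← (B·(1+r))·(1 − 0.05), i.e. B shrinks by the factor (1+r)·0.95 = 0.9614.
This holds for months 1–87. Entering month 88 the balance is £287.16; 5% of the post-interest balance is now below £15.00, so the flat £15.00 minimum applies from here.
From month 88 a fixed £15.00 at rate r clears £287.16 in 22 more payments. Total: 87 + 22 = 109 months.

109 months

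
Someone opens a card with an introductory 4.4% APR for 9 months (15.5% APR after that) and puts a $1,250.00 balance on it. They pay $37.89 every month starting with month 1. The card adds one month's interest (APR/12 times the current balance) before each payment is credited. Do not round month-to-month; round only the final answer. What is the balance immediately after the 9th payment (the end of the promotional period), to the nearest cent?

$945.81

Promo months 1–9 at r₀ = 4.4%/12 = 0.00366667; months 10+ at r₁ = 15.5%/12 = 0.0129167.
After month 9: iterate B ← B·(1+r₀) − $37.89 for 9 months → $945.81.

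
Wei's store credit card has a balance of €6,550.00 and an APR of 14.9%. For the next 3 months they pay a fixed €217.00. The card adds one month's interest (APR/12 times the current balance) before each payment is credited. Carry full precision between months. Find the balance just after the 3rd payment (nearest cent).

Monthly rate r = 14.9%/12 = 1.24167% = 0.0124167.
Each month: B ← B·(1+r) − €217.00.
Month 1: interest €81.33; balance after payment €6,414.33.
Month 2: interest €79.64; balance after payment €6,276.97.
Month 3: interest €77.94; balance after payment €6,137.91.

€6,137.91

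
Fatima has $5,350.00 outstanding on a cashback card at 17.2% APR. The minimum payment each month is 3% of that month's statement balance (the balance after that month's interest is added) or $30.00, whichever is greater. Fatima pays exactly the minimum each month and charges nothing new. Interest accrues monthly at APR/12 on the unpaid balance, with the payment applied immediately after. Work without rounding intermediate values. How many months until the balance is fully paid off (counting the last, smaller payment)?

Monthly rate r = 17.2%/12 = 1.43333% = 0.0143333.
While 3% of the post-interest balance exceeds $30.00, each month B ← (B·(1+r))·(1 − 0.03), i.e. B shrinks by the factor (1+r)·0.97 = 0.9839.
This holds for months 1–105. Entering month 106 the balance is $973.55; 3% of the post-interest balance is now below $30.00, so the flat $30.00 minimum applies from here.
From month 106 a fixed $30.00 at rate r clears $973.55 in 44 more payments. Total: 105 + 44 = 149 months.

149 months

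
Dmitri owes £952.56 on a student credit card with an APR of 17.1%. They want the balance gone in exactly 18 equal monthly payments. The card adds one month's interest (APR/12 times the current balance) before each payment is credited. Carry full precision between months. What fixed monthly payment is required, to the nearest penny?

Monthly rate r = 17.1%/12 = 1.425% = 0.01425.
Level-payment amortization: P = B₀·r / (1 − (1+r)^(−n)) = 952.56·0.01425 / (1 − 1.01425^(−18)).
Denominator 1 − (1+r)^(−18) = 0.224842943.
P = 13.574 / 0.224842943 ≈ 60.37.

£60.37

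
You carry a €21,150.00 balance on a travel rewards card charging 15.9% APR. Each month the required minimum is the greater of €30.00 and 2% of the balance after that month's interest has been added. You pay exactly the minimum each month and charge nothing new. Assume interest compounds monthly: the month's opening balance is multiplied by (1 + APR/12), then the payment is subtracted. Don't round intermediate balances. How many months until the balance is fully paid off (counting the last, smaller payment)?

Monthly rate r = 15.9%/12 = 1.325% = 0.01325.
While 2% of the post-interest balance exceeds €30.00, each month B ← (B·(1+r))·(1 − 0.02), i.e. B shrinks by the factor (1+r)·0.98 = 0.99299.
This holds for months 1–378. Entering month 379 the balance is €1,477.90; 2% of the post-interest balance is now below €30.00, so the flat €30.00 minimum applies from here.
From month 379 a fixed €30.00 at rate r clears €1,477.90 in 81 more payments. Total: 378 + 81 = 459 months.

459 months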